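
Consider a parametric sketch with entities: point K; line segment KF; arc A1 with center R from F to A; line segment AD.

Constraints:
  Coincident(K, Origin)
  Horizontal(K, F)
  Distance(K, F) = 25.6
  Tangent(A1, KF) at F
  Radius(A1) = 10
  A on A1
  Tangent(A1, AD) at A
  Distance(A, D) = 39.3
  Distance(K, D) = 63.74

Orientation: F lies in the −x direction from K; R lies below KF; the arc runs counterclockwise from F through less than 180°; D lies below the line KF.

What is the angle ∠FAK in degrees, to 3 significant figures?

26.2°

Checks: |KF| = 25.60 ✓; ∠(RF, FK) = 90.00° ✓; |RF| = 10.00 ✓; |RA| = 10.00 ✓; ∠(RA, AD) = 90.00° ✓; |AD| = 39.30 ✓; |KD| = 63.74 ✓.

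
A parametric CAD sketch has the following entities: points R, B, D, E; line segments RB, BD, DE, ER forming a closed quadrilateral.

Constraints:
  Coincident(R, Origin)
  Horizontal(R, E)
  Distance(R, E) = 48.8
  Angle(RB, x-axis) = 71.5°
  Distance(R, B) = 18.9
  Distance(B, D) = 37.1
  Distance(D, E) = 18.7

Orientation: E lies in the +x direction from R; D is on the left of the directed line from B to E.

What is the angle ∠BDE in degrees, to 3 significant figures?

108°

Checks: |RE| = 48.80 ✓; |RB| = 18.90 ✓; |BD| = 37.10 ✓; |DE| = 18.70 ✓.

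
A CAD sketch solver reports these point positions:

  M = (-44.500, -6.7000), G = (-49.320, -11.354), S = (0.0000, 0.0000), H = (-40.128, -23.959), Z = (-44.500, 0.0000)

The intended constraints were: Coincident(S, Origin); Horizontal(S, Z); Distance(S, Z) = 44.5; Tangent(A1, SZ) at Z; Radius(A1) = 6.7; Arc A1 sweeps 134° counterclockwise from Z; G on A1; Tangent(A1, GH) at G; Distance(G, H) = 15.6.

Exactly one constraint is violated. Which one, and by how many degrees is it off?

Tangent(A1, GH) at G — off by 7.90°.

S = (0.00, 0.00) ✓; S.y = 0.00, Z.y = 0.00 ✓; |SZ| = 44.50 ✓; ∠(MZ, ZS) = 90.00° ✓; |MZ| = 6.700 ✓; bearing(M→G) − bearing(M→Z) = 134.0° ✓; |MG| = 6.700 ✓; ∠(MG, GH) = 97.90° ✗; |GH| = 15.60 ✓.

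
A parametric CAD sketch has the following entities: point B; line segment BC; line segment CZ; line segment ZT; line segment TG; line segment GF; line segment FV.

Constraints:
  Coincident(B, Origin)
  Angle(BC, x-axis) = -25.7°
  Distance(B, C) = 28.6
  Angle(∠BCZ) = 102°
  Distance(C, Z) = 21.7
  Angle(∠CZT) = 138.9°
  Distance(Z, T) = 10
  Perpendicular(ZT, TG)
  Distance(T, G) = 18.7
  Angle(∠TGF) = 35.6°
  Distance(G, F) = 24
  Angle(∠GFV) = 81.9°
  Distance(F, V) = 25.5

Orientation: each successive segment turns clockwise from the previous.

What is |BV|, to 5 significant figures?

55.970

B is at the origin; BC runs at -25.7° with length 28.6, so C = (25.771, -12.403). ∠BCZ = 102.0° gives CZ at -103.70° from the x-axis; with |CZ| = 21.7, Z = (20.631, -33.485). ∠CZT = 138.9° gives ZT at -144.80° from the x-axis; with |ZT| = 10.0, T = (12.460, -39.250). The perpendicularity gives TG at right angles to ZT, so TG runs at 125.20°; with |TG| = 18.7, G = (1.6807, -23.969). ∠TGF = 35.6° gives GF at -19.200° from the x-axis; with |GF| = 24.0, F = (24.346, -31.862). ∠GFV = 81.9° gives FV at -117.30° from the x-axis; with |FV| = 25.5, V = (12.650, -54.522). Then |BV| = |V − B| = 55.970.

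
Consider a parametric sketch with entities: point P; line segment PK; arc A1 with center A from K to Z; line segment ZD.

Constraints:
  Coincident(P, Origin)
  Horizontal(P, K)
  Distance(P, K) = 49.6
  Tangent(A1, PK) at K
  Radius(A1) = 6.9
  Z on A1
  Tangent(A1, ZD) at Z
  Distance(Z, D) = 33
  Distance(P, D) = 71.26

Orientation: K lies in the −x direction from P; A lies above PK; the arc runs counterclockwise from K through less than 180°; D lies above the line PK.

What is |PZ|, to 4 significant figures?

44.75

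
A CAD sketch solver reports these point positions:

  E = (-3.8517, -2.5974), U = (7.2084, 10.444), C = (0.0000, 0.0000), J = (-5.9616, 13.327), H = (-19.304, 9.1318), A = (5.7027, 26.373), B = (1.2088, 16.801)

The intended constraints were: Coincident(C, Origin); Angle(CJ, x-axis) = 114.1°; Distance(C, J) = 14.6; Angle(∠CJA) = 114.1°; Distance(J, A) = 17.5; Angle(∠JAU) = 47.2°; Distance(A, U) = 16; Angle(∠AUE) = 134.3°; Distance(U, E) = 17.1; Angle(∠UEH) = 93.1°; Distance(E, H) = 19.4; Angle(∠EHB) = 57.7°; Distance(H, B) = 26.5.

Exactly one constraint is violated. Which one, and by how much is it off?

Distance(H, B) = 26.5 — off by 4.60.

C = (0.00, 0.00) ✓; CJ at 114.1° ✓; |CJ| = 14.60 ✓; ∠CJA = 114.1° ✓; |JA| = 17.50 ✓; ∠JAU = 47.20° ✓; |AU| = 16.00 ✓; ∠AUE = 134.3° ✓; |UE| = 17.10 ✓; ∠UEH = 93.10° ✓; |EH| = 19.40 ✓; ∠EHB = 57.70° ✓; |HB| = 21.90 ✗.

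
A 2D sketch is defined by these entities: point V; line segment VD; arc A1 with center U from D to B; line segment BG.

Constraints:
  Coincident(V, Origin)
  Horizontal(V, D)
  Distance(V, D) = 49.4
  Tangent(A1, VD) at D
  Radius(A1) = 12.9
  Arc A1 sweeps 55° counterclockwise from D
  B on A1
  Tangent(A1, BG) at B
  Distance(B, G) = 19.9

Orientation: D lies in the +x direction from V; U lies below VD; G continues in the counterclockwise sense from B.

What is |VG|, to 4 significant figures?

35.03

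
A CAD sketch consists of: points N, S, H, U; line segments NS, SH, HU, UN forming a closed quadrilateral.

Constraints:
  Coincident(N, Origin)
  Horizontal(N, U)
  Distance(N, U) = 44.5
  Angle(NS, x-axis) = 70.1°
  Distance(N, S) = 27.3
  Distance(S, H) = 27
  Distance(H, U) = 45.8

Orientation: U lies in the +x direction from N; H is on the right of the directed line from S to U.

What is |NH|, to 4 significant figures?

1.537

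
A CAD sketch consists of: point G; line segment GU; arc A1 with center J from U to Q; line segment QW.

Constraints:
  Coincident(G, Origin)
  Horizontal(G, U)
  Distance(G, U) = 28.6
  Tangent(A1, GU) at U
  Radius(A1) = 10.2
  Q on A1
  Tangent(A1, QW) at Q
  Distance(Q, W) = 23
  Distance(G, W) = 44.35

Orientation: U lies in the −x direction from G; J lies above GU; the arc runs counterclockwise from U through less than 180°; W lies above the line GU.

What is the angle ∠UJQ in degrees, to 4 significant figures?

109.9°

G is at the origin; GU is horizontal with |GU| = 28.6 and U on the −x side, so U = (-28.60, 0.000). Tangency of A1 to GU means the radius JU is perpendicular to GU, so J = U + (0, 10.2) = (-28.60, 10.20). Since JQ ⟂ QW (tangency), |JW| = √(10.2² + 23.0²) = 25.16 regardless of where Q sits on A1. So W lies on both circle(G, 44.35) and circle(J, 25.16); the above-GU intersection is W = (-26.85, 35.30). Q is the foot of the tangent from W: Q = (-19.01, 13.68).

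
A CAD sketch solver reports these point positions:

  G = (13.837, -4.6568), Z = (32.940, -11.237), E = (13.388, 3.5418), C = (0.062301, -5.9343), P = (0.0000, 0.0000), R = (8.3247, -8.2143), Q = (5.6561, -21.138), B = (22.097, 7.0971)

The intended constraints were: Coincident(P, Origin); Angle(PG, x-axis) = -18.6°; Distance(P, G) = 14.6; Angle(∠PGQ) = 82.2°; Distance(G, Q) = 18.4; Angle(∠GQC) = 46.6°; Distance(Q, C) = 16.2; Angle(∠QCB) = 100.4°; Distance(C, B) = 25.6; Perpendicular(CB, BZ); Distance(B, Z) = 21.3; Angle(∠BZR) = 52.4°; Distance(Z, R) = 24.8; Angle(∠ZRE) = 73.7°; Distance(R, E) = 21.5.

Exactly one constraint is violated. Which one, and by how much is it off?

Distance(R, E) = 21.5 — off by 8.70.

P = (0.00, 0.00) ✓; PG at -18.60° ✓; |PG| = 14.60 ✓; ∠PGQ = 82.20° ✓; |GQ| = 18.40 ✓; ∠GQC = 46.60° ✓; |QC| = 16.20 ✓; ∠QCB = 100.4° ✓; |CB| = 25.60 ✓; ∠(CB, BZ) = 90.00° ✓; |BZ| = 21.30 ✓; ∠BZR = 52.40° ✓; |ZR| = 24.80 ✓; ∠ZRE = 73.70° ✓; |RE| = 12.80 ✗.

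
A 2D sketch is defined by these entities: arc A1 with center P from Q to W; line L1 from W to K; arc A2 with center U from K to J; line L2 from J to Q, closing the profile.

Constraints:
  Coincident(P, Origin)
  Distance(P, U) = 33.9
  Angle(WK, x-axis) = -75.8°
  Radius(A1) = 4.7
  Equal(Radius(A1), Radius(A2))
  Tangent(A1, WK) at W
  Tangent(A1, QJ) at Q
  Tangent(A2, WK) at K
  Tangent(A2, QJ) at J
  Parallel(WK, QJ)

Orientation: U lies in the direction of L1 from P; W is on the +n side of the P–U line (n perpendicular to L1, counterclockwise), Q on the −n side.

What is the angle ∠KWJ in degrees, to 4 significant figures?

15.50°

The slot axis is L1's direction at -75.8°, so u = (cos -75.8°, sin -75.8°) = (0.2453, -0.9694) and n = (−sin -75.8°, cos -75.8°) = (0.9694, 0.2453). P is at the origin and U lies 33.9 along u from P, so U = 33.9·u = (8.316, -32.86). Tangency of A1 to both parallel lines with radius 4.7 puts W and Q at P ± 4.7·n: W = (4.556, 1.153), Q = (-4.556, -1.153). Equal radii place K and J the same way about U: K = U + 4.7·n = (12.87, -31.71), J = U − 4.7·n = (3.760, -34.02). Then cos ∠KWJ = WK·WJ / (|WK||WJ|), giving 15.50°.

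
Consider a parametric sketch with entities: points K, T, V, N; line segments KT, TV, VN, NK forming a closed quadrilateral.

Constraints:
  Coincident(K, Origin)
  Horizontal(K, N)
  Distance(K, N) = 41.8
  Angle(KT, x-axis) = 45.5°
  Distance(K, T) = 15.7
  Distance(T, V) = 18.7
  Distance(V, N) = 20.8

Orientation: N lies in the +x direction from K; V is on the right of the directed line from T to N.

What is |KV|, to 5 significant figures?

21.881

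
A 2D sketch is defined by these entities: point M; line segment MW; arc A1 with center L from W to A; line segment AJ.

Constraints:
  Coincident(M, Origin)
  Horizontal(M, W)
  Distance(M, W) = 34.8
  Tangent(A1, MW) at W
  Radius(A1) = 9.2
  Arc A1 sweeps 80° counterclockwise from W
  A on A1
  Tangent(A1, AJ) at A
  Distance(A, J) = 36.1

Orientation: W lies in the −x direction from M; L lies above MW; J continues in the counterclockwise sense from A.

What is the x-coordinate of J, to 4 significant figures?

-19.47

M is at the origin; MW is horizontal with |MW| = 34.8 and W on the −x side, so W = (-34.80, 0.000). Since A1 is tangent to MW there, LW ⟂ MW, so L = W + (0, 9.2) = (-34.80, 9.200). On A1, W sits at bearing -90° from L; an 80° counterclockwise sweep puts A at bearing -10°, so A = L + 9.2·(cos -10°, sin -10°) = (-25.74, 7.602). A1 meets AJ tangentially, so LA is at right angles to AJ, so AJ runs along (−sin -10°, cos -10°); with |AJ| = 36.1, J = (-19.47, 43.15). So J.x = -19.47.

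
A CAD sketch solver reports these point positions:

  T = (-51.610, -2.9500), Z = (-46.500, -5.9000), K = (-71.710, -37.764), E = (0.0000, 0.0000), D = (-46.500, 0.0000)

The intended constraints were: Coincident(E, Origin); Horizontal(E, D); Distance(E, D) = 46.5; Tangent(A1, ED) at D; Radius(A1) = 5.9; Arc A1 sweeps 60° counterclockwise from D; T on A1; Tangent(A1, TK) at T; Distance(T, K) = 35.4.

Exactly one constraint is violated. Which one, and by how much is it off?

Distance(T, K) = 35.4 — off by 4.80.

E = (0.00, 0.00) ✓; E.y = 0.00, D.y = 0.00 ✓; |ED| = 46.50 ✓; ∠(ZD, DE) = 90.00° ✓; |ZD| = 5.900 ✓; bearing(Z→T) − bearing(Z→D) = 60.00° ✓; |ZT| = 5.900 ✓; ∠(ZT, TK) = 90.00° ✓; |TK| = 40.20 ✗.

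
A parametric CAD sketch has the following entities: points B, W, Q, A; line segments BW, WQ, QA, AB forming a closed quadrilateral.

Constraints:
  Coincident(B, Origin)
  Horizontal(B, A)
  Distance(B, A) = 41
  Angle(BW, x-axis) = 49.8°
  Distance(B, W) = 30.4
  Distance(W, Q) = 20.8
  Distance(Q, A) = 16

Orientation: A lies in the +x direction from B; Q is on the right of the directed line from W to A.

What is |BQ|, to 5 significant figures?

25.530

Checks: |WQ| = 20.80 ✓; |QA| = 16.00 ✓.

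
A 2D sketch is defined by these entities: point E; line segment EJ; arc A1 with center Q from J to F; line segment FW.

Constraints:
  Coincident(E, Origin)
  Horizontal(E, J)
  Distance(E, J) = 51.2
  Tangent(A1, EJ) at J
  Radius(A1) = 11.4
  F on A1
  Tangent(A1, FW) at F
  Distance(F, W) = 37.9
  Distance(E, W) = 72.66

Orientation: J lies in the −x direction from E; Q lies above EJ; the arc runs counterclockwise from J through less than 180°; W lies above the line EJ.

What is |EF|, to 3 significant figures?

43.0

E is at the origin; E and J share the same y with |EJ| = 51.2 and J on the −x side, so J = (-51.2, 0.00). The tangent condition forces QJ to be normal to EJ, so Q = J + (0, 11.4) = (-51.2, 11.4). Since QF ⟂ FW (tangency), |QW| = √(11.4² + 37.9²) = 39.6 regardless of where F sits on A1. So W lies on both circle(E, 72.66) and circle(Q, 39.6); the above-EJ intersection is W = (-51.8, 51.0). F is the foot of the tangent from W: F = (-40.3, 14.8).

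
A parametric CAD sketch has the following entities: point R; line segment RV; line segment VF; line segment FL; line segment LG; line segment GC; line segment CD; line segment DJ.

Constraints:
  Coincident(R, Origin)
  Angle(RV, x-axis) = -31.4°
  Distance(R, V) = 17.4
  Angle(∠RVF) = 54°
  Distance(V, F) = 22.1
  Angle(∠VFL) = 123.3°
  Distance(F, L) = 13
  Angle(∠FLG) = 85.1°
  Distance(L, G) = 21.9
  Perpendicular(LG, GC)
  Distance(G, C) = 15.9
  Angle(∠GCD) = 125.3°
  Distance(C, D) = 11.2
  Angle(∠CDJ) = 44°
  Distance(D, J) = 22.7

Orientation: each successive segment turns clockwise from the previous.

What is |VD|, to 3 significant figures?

7.87

The perpendicularity gives GC at right angles to LG, so GC runs at -39.0°; with |GC| = 15.9, C = (9.82, -3.26). ∠GCD = 125.3° gives CD at -93.7° from the x-axis; with |CD| = 11.2, D = (9.10, -14.4). Then |VD| = |D − V| = 7.87.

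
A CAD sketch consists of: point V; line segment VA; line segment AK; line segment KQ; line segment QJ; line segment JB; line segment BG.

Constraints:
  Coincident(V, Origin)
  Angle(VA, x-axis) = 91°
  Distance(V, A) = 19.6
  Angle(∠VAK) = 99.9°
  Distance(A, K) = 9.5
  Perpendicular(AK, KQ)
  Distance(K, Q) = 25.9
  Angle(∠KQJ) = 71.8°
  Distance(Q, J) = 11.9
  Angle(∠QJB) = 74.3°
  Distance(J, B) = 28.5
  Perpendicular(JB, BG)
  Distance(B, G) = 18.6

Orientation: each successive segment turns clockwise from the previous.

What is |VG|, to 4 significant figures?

34.51

V is at the origin; VA runs at 91.0° with length 19.6, so A = (-0.3421, 19.60). ∠VAK = 99.9° gives AK at 10.90° from the x-axis; with |AK| = 9.5, K = (8.987, 21.39). The perpendicularity gives KQ at right angles to AK, so KQ runs at -79.10°; with |KQ| = 25.9, Q = (13.88, -4.039). ∠KQJ = 71.8° gives QJ at 172.7° from the x-axis; with |QJ| = 11.9, J = (2.081, -2.527). ∠QJB = 74.3° gives JB at 67.00° from the x-axis; with |JB| = 28.5, B = (13.22, 23.71). JB ⟂ BG, so BG runs at -23.00°; with |BG| = 18.6, G = (30.34, 16.44). Then |VG| = |G − V| = 34.51.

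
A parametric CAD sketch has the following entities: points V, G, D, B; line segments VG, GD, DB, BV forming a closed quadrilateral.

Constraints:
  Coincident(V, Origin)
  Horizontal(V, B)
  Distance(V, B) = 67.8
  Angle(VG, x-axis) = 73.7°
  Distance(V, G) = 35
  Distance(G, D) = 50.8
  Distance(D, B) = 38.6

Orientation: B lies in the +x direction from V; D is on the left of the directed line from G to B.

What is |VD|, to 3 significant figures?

71.3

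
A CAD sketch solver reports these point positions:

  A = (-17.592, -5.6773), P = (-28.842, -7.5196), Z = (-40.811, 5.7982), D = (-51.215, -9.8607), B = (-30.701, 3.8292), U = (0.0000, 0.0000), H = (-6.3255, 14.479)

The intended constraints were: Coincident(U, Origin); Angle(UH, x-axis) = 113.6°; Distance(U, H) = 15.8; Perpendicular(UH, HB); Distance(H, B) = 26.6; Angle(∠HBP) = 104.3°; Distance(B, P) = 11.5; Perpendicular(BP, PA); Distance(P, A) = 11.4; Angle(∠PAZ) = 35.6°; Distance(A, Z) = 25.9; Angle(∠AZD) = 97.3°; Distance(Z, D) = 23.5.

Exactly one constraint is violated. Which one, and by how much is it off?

Distance(Z, D) = 23.5 — off by 4.70.

U = (0.00, 0.00) ✓; UH at 113.6° ✓; |UH| = 15.80 ✓; ∠(UH, HB) = 90.00° ✓; |HB| = 26.60 ✓; ∠HBP = 104.3° ✓; |BP| = 11.50 ✓; ∠(BP, PA) = 90.00° ✓; |PA| = 11.40 ✓; ∠PAZ = 35.60° ✓; |AZ| = 25.90 ✓; ∠AZD = 97.30° ✓; |ZD| = 18.80 ✗.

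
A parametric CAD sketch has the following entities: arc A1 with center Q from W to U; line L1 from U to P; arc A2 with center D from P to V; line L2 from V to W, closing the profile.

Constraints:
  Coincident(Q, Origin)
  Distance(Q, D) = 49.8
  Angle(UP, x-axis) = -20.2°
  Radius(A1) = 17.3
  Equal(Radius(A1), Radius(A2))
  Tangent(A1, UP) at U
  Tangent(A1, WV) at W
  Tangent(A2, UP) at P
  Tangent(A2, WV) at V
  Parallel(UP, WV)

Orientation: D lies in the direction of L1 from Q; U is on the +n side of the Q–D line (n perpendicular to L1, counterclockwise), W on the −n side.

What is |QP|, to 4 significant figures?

52.72

The slot axis is L1's direction at -20.2°, so u = (cos -20.2°, sin -20.2°) = (0.9385, -0.3453) and n = (−sin -20.2°, cos -20.2°) = (0.3453, 0.9385). Q is at the origin and D lies 49.8 along u from Q, so D = 49.8·u = (46.74, -17.20). Tangency of A1 to both parallel lines with radius 17.3 puts U and W at Q ± 17.3·n: U = (5.974, 16.24), W = (-5.974, -16.24). Equal radii place P and V the same way about D: P = D + 17.3·n = (52.71, -0.9599), V = D − 17.3·n = (40.76, -33.43). Then |QP| = |P − Q| = 52.72.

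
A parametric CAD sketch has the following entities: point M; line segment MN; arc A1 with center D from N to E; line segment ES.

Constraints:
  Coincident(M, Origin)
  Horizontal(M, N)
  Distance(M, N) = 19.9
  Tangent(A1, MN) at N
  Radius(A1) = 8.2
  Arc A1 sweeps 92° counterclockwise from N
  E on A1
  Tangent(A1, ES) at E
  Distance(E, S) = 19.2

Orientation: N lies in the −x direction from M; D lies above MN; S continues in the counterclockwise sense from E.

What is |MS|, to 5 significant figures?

30.315

M is at the origin; MN is horizontal with |MN| = 19.9 and N on the −x side, so N = (-19.900, 0.0000). The tangent condition forces DN to be normal to MN, so D = N + (0, 8.2) = (-19.900, 8.2000). On A1, N sits at bearing -90° from D; a 92° counterclockwise sweep puts E at bearing 2°, so E = D + 8.2·(cos 2°, sin 2°) = (-11.705, 8.4862). The tangent condition forces DE to be normal to ES, so ES runs along (−sin 2°, cos 2°); with |ES| = 19.2, S = (-12.375, 27.674). Then |MS| = |S − M| = 30.315.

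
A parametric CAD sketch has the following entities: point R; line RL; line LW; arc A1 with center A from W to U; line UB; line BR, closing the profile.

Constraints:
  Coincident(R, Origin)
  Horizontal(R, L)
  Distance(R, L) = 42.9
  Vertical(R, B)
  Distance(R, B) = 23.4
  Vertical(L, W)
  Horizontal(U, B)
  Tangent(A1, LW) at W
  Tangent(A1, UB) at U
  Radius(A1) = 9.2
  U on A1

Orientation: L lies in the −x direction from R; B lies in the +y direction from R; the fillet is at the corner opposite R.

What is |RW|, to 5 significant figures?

45.189

R is at the origin; RL is horizontal with |RL| = 42.9 and L on the −x side, so L = (-42.900, 0.0000). R and B share the same x with |RB| = 23.4 and B on the +y side, so B = (0.0000, 23.400). The virtual corner opposite R is at (-42.900, 23.400). A1 meets LW tangentially, so AW is at right angles to LW and since A1 is tangent to UB there, AU ⟂ UB, with radius 9.2, so the center A sits 9.2 in from both sides at A = (-33.700, 14.200). That places the tangent points at W = (-42.900, 14.200) on LW and U = (-33.700, 23.400) on UB. Then |RW| = |W − R| = 45.189.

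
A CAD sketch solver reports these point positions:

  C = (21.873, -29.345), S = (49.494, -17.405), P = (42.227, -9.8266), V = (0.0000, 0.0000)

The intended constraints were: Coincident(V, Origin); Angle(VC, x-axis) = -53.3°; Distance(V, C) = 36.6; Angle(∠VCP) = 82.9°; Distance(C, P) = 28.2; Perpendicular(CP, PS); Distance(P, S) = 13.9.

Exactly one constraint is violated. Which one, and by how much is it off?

Distance(P, S) = 13.9 — off by 3.40.

V = (0.00, 0.00) ✓; VC at -53.30° ✓; |VC| = 36.60 ✓; ∠VCP = 82.90° ✓; |CP| = 28.20 ✓; ∠(CP, PS) = 90.00° ✓; |PS| = 10.50 ✗.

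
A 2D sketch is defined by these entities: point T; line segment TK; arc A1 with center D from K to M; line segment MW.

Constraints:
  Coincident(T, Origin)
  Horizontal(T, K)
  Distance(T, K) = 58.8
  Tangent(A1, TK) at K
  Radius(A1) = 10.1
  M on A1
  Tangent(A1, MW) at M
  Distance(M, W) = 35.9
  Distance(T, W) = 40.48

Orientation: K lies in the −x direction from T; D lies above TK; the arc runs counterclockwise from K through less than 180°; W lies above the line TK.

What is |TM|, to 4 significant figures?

51.42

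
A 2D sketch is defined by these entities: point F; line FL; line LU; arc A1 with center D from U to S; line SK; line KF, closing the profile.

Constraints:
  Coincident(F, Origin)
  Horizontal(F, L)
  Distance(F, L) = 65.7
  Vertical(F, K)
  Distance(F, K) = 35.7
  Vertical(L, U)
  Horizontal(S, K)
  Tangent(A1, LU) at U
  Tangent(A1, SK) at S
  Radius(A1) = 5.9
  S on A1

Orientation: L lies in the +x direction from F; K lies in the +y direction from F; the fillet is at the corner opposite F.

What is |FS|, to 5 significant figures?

69.646

F is at the origin; FL is horizontal with |FL| = 65.7 and L on the +x side, so L = (65.700, 0.0000). F and K share the same x with |FK| = 35.7 and K on the +y side, so K = (0.0000, 35.700). The virtual corner opposite F is at (65.700, 35.700). Tangency of A1 to LU means the radius DU is perpendicular to LU and tangency of A1 to SK means the radius DS is perpendicular to SK, with radius 5.9, so the center D sits 5.9 in from both sides at D = (59.800, 29.800). That places the tangent points at U = (65.700, 29.800) on LU and S = (59.800, 35.700) on SK. Then |FS| = |S − F| = 69.646.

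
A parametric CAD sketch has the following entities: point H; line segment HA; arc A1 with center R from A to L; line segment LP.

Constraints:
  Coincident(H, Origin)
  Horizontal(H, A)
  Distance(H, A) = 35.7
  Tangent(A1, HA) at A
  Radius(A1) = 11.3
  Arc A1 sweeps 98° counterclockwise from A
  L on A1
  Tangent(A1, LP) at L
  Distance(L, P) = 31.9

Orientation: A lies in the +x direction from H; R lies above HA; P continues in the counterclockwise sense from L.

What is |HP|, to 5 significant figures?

61.473

H is at the origin; H and A share the same y with |HA| = 35.7 and A on the +x side, so A = (35.700, 0.0000). Tangency of A1 to HA means the radius RA is perpendicular to HA, so R = A + (0, 11.3) = (35.700, 11.300). On A1, A sits at bearing -90° from R; a 98° counterclockwise sweep puts L at bearing 8°, so L = R + 11.3·(cos 8°, sin 8°) = (46.890, 12.873). A1 meets LP tangentially, so RL is at right angles to LP, so LP runs along (−sin 8°, cos 8°); with |LP| = 31.9, P = (42.450, 44.462). Then |HP| = |P − H| = 61.473.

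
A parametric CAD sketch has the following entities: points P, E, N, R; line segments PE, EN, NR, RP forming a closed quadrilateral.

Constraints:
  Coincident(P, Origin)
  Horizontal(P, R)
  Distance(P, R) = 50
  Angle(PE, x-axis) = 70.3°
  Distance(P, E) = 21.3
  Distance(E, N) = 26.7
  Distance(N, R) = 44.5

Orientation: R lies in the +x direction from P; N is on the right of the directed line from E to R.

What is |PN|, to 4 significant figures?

8.932

Checks: |EN| = 26.70 ✓; |NR| = 44.50 ✓.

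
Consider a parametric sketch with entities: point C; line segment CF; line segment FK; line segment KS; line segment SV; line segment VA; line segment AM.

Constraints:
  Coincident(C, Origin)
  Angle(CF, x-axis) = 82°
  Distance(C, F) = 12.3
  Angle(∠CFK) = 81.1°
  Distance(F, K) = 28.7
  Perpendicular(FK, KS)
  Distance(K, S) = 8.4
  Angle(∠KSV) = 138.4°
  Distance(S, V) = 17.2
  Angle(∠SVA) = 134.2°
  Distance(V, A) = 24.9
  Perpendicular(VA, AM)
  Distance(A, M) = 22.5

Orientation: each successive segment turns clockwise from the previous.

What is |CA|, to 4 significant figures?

13.97

∠KSV = 138.4° gives SV at -148.5° from the x-axis; with |SV| = 17.2, V = (12.07, -13.19). ∠SVA = 134.2° gives VA at 165.7° from the x-axis; with |VA| = 24.9, A = (-12.06, -7.037). Then |CA| = |A − C| = 13.97.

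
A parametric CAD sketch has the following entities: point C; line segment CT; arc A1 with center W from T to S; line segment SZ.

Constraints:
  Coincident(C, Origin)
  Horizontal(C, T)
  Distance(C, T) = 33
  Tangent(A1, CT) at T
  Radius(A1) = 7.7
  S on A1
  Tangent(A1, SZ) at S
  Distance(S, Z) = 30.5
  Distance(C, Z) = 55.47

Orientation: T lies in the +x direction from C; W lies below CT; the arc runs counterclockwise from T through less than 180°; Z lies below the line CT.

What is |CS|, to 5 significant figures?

28.454

Checks: |WS| = 7.700 ✓; ∠(WS, SZ) = 90.00° ✓; |SZ| = 30.50 ✓; |CZ| = 55.47 ✓.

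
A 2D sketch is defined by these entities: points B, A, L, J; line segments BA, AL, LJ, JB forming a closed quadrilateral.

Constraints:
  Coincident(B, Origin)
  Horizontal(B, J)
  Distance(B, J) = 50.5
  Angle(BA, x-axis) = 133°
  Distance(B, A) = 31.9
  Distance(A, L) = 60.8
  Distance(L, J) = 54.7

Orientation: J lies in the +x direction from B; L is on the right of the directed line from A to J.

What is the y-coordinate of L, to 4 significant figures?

-31.04

B is at the origin; BJ is horizontal with |BJ| = 50.5 and J in +x, so J = (50.5, 0). BA runs at 133.0° with |BA| = 31.9, so A = (-21.76, 23.33). L is determined by |AL| = 60.8 and |LJ| = 54.7 together: it lies at the intersection of circle(A, 60.8) and circle(J, 54.7). With |AJ| = 75.93, the foot of the radical line on AJ is 42.60 from A and the perpendicular offset is √(60.8² − 42.60²) = 43.38. Taking the right-of-AJ solution: L = (5.459, -31.04).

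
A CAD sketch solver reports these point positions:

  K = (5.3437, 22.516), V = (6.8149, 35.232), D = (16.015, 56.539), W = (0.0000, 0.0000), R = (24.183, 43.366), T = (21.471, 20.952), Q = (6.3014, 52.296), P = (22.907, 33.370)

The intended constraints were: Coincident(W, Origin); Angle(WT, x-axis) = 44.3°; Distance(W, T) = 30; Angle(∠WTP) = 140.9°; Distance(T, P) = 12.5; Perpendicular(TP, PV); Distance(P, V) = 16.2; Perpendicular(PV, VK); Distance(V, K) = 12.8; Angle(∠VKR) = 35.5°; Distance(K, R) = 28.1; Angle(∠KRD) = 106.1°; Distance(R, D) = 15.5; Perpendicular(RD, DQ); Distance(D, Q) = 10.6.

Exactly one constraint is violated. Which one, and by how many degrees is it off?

Perpendicular(RD, DQ) — off by 8.21°.

W = (0.00, 0.00) ✓; WT at 44.30° ✓; |WT| = 30.00 ✓; ∠WTP = 140.9° ✓; |TP| = 12.50 ✓; ∠(TP, PV) = 90.00° ✓; |PV| = 16.20 ✓; ∠(PV, VK) = 90.00° ✓; |VK| = 12.80 ✓; ∠VKR = 35.50° ✓; |KR| = 28.10 ✓; ∠KRD = 106.1° ✓; |RD| = 15.50 ✓; ∠(RD, DQ) = 81.79° ✗; |DQ| = 10.60 ✓.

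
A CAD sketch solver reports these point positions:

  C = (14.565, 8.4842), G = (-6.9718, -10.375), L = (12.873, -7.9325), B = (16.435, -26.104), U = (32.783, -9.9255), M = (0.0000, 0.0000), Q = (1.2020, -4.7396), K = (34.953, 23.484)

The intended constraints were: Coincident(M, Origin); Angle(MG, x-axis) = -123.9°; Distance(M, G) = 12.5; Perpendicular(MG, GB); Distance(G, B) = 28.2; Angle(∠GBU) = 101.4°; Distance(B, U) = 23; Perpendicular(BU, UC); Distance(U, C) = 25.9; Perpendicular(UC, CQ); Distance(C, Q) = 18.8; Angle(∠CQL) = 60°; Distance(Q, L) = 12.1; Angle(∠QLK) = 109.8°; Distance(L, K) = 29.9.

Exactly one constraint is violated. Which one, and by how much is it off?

Distance(L, K) = 29.9 — off by 8.50.

M = (0.00, 0.00) ✓; MG at -123.9° ✓; |MG| = 12.50 ✓; ∠(MG, GB) = 90.00° ✓; |GB| = 28.20 ✓; ∠GBU = 101.4° ✓; |BU| = 23.00 ✓; ∠(BU, UC) = 90.00° ✓; |UC| = 25.90 ✓; ∠(UC, CQ) = 90.00° ✓; |CQ| = 18.80 ✓; ∠CQL = 60.00° ✓; |QL| = 12.10 ✓; ∠QLK = 109.8° ✓; |LK| = 38.40 ✗.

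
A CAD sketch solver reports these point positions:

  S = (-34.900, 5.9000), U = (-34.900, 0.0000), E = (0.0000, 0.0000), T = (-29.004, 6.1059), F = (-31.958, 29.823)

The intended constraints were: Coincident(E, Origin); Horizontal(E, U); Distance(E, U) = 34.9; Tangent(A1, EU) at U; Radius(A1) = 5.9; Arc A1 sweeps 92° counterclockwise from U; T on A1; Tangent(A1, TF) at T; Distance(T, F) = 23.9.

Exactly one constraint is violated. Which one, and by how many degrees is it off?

Tangent(A1, TF) at T — off by 5.10°.

E = (0.00, 0.00) ✓; E.y = 0.00, U.y = 0.00 ✓; |EU| = 34.90 ✓; ∠(SU, UE) = 90.00° ✓; |SU| = 5.900 ✓; bearing(S→T) − bearing(S→U) = 92.00° ✓; |ST| = 5.900 ✓; ∠(ST, TF) = 84.90° ✗; |TF| = 23.90 ✓.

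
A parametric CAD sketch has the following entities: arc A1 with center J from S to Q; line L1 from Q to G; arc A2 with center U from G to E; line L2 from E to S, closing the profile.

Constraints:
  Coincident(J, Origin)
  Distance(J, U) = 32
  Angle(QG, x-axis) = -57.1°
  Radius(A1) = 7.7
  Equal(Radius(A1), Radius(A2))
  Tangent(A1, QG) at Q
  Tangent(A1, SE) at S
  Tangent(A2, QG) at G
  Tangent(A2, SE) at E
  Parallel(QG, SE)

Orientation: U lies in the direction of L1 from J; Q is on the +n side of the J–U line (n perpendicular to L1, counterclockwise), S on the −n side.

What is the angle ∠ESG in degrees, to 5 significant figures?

25.699°

Tangency of A1 to both parallel lines with radius 7.7 puts Q and S at J ± 7.7·n: Q = (6.4651, 4.1824), S = (-6.4651, -4.1824). Equal radii place G and E the same way about U: G = U + 7.7·n = (23.847, -22.685), E = U − 7.7·n = (10.917, -31.050). Then cos ∠ESG = SE·SG / (|SE||SG|), giving 25.699°.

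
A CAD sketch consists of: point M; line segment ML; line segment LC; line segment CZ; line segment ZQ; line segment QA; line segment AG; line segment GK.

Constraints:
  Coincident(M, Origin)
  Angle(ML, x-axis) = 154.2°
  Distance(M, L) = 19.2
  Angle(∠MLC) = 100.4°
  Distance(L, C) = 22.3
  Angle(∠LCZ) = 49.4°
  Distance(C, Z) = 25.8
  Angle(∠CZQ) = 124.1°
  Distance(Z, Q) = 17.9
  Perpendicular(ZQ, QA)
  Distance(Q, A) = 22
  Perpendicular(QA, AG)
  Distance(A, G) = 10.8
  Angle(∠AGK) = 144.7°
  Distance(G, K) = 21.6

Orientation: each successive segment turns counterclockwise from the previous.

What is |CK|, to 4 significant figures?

12.48

QA ⟂ AG, so AG runs at -119.7°; with |AG| = 10.8, G = (-20.32, 9.408). ∠AGK = 144.7° gives GK at -84.40° from the x-axis; with |GK| = 21.6, K = (-18.22, -12.09). Then |CK| = |K − C| = 12.48.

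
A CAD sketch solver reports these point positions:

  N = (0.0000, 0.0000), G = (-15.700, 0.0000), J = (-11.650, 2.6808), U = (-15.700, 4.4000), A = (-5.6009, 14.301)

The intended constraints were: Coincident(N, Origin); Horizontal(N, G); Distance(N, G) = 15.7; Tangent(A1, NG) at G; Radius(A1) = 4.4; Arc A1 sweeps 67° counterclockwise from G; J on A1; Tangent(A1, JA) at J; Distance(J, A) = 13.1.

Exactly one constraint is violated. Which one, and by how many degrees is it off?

Tangent(A1, JA) at J — off by 4.50°.

N = (0.00, 0.00) ✓; N.y = 0.00, G.y = 0.00 ✓; |NG| = 15.70 ✓; ∠(UG, GN) = 90.00° ✓; |UG| = 4.400 ✓; bearing(U→J) − bearing(U→G) = 67.00° ✓; |UJ| = 4.400 ✓; ∠(UJ, JA) = 94.50° ✗; |JA| = 13.10 ✓.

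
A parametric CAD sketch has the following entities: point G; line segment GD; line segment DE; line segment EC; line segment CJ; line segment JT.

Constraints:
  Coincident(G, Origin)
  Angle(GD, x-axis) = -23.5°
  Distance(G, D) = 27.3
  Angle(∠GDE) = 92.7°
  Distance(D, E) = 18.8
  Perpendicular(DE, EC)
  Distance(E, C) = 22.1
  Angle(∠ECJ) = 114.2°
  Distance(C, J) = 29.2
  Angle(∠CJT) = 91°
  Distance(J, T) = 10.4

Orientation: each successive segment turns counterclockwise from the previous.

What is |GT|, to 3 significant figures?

11.3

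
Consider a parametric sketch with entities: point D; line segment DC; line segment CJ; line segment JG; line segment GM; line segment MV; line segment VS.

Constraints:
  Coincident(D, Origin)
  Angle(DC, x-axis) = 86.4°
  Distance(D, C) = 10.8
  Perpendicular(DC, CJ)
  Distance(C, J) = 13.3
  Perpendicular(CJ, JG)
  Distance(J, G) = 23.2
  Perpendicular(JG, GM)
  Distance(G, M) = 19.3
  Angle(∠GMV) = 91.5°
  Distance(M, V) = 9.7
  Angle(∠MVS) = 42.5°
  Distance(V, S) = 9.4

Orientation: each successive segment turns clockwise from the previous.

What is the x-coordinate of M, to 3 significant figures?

-6.77

D is at the origin; DC runs at 86.4° with length 10.8, so C = (0.678, 10.8). The perpendicularity gives CJ at right angles to DC, so CJ runs at -3.60°; with |CJ| = 13.3, J = (14.0, 9.94). CJ ⟂ JG, so JG runs at -93.6°; with |JG| = 23.2, G = (12.5, -13.2). JG is perpendicular to GM, so GM runs at 176°; with |GM| = 19.3, M = (-6.77, -12.0). So M.x = -6.77.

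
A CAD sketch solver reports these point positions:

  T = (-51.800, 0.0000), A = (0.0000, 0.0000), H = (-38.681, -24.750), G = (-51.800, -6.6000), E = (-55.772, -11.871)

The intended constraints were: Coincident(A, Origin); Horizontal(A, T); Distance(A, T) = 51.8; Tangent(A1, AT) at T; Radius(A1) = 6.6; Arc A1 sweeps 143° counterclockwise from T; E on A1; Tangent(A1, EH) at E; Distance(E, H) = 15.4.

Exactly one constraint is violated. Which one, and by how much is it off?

Distance(E, H) = 15.4 — off by 6.00.

A = (0.00, 0.00) ✓; A.y = 0.00, T.y = 0.00 ✓; |AT| = 51.80 ✓; ∠(GT, TA) = 90.00° ✓; |GT| = 6.600 ✓; bearing(G→E) − bearing(G→T) = 143.0° ✓; |GE| = 6.600 ✓; ∠(GE, EH) = 90.00° ✓; |EH| = 21.40 ✗.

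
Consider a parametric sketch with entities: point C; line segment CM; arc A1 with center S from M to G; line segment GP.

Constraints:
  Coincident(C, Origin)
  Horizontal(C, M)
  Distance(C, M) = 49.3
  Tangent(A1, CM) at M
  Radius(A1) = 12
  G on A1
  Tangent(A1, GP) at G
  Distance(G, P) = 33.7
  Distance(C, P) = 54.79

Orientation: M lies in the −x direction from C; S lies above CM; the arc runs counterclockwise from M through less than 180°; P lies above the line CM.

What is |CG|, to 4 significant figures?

38.83

C is at the origin; C and M share the same y with |CM| = 49.3 and M on the −x side, so M = (-49.30, 0.000). Tangency of A1 to CM means the radius SM is perpendicular to CM, so S = M + (0, 12) = (-49.30, 12.00). Since SG ⟂ GP (tangency), |SP| = √(12.0² + 33.7²) = 35.77 regardless of where G sits on A1. So P lies on both circle(C, 54.79) and circle(S, 35.77); the above-CM intersection is P = (-32.92, 43.80). G is the foot of the tangent from P: G = (-37.41, 10.40).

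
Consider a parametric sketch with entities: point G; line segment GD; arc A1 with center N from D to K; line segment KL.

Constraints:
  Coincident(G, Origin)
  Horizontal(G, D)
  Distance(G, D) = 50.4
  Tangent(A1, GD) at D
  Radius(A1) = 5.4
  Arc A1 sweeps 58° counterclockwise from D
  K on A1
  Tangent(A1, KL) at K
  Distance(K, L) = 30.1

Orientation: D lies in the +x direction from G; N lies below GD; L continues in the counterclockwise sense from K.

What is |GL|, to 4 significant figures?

40.99

On A1, D sits at bearing 90° from N; a 58° counterclockwise sweep puts K at bearing 148°, so K = N + 5.4·(cos 148°, sin 148°) = (45.82, -2.538). Since A1 is tangent to KL there, NK ⟂ KL, so KL runs along (−sin 148°, cos 148°); with |KL| = 30.1, L = (29.87, -28.06). Then |GL| = |L − G| = 40.99.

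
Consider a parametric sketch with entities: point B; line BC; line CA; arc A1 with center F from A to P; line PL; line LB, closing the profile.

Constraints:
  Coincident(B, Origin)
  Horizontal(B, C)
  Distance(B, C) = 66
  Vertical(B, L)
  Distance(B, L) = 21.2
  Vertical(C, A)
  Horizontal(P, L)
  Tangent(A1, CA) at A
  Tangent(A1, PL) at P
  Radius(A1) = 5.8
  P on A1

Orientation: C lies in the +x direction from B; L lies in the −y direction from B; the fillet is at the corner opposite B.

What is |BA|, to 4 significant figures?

67.77

The virtual corner opposite B is at (66.00, -21.20). The tangent condition forces FA to be normal to CA and since A1 is tangent to PL there, FP ⟂ PL, with radius 5.8, so the center F sits 5.8 in from both sides at F = (60.20, -15.40). That places the tangent points at A = (66.00, -15.40) on CA and P = (60.20, -21.20) on PL. Then |BA| = |A − B| = 67.77.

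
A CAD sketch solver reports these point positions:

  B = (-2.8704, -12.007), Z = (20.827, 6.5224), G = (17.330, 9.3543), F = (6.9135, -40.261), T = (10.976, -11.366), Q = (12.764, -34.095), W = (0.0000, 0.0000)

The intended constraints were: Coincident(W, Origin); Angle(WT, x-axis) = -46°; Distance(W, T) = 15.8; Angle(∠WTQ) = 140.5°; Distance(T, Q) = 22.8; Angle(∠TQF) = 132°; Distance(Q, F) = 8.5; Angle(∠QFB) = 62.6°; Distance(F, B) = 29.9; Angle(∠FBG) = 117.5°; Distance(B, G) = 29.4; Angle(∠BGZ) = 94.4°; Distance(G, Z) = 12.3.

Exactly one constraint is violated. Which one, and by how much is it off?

Distance(G, Z) = 12.3 — off by 7.80.

W = (0.00, 0.00) ✓; WT at -46.00° ✓; |WT| = 15.80 ✓; ∠WTQ = 140.5° ✓; |TQ| = 22.80 ✓; ∠TQF = 132.0° ✓; |QF| = 8.500 ✓; ∠QFB = 62.60° ✓; |FB| = 29.90 ✓; ∠FBG = 117.5° ✓; |BG| = 29.40 ✓; ∠BGZ = 94.40° ✓; |GZ| = 4.500 ✗.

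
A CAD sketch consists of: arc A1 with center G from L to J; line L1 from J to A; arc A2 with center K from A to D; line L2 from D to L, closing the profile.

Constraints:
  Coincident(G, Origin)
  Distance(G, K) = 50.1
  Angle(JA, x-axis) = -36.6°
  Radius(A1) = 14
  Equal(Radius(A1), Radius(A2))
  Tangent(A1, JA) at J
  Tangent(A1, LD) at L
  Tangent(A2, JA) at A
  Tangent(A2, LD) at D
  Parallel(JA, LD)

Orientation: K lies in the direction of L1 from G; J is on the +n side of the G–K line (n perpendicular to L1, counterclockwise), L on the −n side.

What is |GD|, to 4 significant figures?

52.02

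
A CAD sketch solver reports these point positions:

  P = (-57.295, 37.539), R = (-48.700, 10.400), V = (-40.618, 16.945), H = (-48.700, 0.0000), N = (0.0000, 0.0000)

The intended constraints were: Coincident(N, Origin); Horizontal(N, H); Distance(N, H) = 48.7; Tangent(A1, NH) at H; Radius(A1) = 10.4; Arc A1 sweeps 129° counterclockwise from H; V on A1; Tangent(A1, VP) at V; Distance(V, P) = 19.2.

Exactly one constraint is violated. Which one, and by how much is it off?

Distance(V, P) = 19.2 — off by 7.30.

N = (0.00, 0.00) ✓; N.y = 0.00, H.y = 0.00 ✓; |NH| = 48.70 ✓; ∠(RH, HN) = 90.00° ✓; |RH| = 10.40 ✓; bearing(R→V) − bearing(R→H) = 129.0° ✓; |RV| = 10.40 ✓; ∠(RV, VP) = 90.00° ✓; |VP| = 26.50 ✗.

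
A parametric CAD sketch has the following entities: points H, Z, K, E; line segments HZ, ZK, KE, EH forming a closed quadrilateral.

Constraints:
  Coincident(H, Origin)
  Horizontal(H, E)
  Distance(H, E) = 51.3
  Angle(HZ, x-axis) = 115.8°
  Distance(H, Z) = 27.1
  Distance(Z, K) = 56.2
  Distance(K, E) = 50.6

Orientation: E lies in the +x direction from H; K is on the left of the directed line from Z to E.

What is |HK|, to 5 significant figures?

62.467

Checks: |ZK| = 56.20 ✓; |KE| = 50.60 ✓.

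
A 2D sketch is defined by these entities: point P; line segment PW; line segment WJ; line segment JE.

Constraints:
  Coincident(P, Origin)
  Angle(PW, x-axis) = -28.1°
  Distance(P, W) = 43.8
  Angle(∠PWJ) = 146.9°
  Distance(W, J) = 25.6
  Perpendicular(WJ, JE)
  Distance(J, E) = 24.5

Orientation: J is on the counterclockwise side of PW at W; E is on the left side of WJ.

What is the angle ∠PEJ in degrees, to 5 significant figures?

89.466°

∠PWJ = 146.9°, so WJ runs at -28.1° + (180° − 146.9°) = 5.0000° from the x-axis; with |WJ| = 25.6, J = W + 25.6·(cos 5.0000°, sin 5.0000°) = (64.140, -18.399). The perpendicularity gives JE at right angles to WJ; with |JE| = 24.5 on the left of WJ, E = J + 24.5·(-0.087156, 0.99619) = (62.004, 6.0076). Then cos ∠PEJ = EP·EJ / (|EP||EJ|), giving 89.466°.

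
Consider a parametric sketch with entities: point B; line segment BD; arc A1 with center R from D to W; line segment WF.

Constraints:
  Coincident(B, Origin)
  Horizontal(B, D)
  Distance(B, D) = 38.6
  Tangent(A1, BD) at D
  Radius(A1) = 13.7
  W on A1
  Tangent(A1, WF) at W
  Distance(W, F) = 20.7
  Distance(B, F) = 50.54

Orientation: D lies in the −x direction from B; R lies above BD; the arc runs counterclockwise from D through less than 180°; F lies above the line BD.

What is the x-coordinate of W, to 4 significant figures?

-25.84

Checks: |RW| = 13.70 ✓; ∠(RW, WF) = 90.00° ✓; |WF| = 20.70 ✓; |BF| = 50.54 ✓.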